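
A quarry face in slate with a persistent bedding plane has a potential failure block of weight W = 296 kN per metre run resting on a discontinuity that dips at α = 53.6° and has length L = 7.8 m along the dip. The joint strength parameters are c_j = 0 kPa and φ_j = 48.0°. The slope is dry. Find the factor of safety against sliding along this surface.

Resolving the block weight along and normal to the plane and applying the Mohr–Coulomb strength on the joint:
N' = W cosα = 296·cos53.6° = 175.7 kN/m
Driving force T = W sinα = 296·sin53.6° = 238.2 kN/m
Resisting force R = c_j·L + N'·tanφ_j = 0·7.8 + 175.7·tan48.0° = 0.0 + 195.1 = 195.1 kN/m
FS = R / T = 195.1 / 238.2 = 0.819

FS = 0.82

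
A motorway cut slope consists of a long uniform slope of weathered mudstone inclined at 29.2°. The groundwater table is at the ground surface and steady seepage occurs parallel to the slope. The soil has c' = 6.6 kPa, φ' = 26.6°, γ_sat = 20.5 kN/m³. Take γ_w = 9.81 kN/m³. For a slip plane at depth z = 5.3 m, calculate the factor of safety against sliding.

With seepage parallel to the slope and the water table at the surface, the effective normal stress on the slip plane uses the buoyant unit weight γ' = γ_sat − γ_w while the driving shear stress uses γ_sat:
FS = [c' + γ' z cos²β tanφ'] / [γ_sat z sinβ cosβ]
γ' = 20.5 − 9.81 = 10.69 kN/m³
Numerator = 6.6 + 10.69·5.3·cos²29.2°·tan26.6° = 6.6 + 10.69·5.3·0.7620·0.5008 = 28.219 kPa
Denominator = 20.5·5.3·sin29.2°·cos29.2° = 20.5·5.3·0.4879·0.8729 = 46.270 kPa
FS = 28.219 / 46.270 = 0.610

FS = 0.61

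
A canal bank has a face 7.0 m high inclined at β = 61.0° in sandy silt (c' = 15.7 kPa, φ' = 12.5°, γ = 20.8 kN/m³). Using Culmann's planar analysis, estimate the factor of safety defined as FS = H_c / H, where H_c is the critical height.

H_c = (4c'/γ) · sinβ cosφ' / [1 − cos(β − φ')]
    = (4·15.7/20.8) · sin61.0°·cos12.5° / [1 − cos48.5°]
    = 3.019 · 0.8539 / 0.3374 = 7.64 m
FS = H_c / H = 7.64 / 7.0 = 1.092

FS = 1.09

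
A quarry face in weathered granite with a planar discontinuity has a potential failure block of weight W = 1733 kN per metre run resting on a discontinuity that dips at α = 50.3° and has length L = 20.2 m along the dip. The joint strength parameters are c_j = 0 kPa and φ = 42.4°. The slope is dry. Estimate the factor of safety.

FS = 0.76

Resolving the block weight along and normal to the plane and applying the Mohr–Coulomb strength on the joint:
N' = W cosα = 1733·cos50.3° = 1107.0 kN/m
Driving force T = W sinα = 1733·sin50.3° = 1333.4 kN/m
Resisting force R = c_j·L + N'·tanφ = 0·20.2 + 1107.0·tan42.4° = 0.0 + 1010.8 = 1010.8 kN/m
FS = R / T = 1010.8 / 1333.4 = 0.758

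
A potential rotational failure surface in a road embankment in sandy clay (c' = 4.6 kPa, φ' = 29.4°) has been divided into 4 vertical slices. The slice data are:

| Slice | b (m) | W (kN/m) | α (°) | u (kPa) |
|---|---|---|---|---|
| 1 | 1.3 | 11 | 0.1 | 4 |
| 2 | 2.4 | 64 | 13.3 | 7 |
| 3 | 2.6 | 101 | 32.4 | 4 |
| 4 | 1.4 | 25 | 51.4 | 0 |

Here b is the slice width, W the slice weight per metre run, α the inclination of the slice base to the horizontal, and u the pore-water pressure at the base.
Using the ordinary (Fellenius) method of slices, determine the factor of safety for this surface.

Ordinary method of slices: FS = Σ[c'·Δl_i + (W_i cosα_i − u_i·Δl_i)·tanφ'] / Σ W_i sinα_i, with Δl_i = b_i / cosα_i.
Slice 1: Δl = 1.3/cos0.1° = 1.300 m; N'_1 = 11·cos0.1° − 4·1.300 = 5.8; c'Δl = 5.98; W sinα = 0.0
Slice 2: Δl = 2.4/cos13.3° = 2.466 m; N'_2 = 64·cos13.3° − 7·2.466 = 45.0; c'Δl = 11.34; W sinα = 14.7
Slice 3: Δl = 2.6/cos32.4° = 3.079 m; N'_3 = 101·cos32.4° − 4·3.079 = 73.0; c'Δl = 14.17; W sinα = 54.1
Slice 4: Δl = 1.4/cos51.4° = 2.244 m; N'_4 = 25·cos51.4° − 0·2.244 = 15.6; c'Δl = 10.32; W sinα = 19.5
Σc'Δl = 41.8 kN/m; ΣN' = 139.4 kN/m; ΣW sinα = 88.4 kN/m
Resisting = 41.8 + 139.4·tan29.4° = 41.8 + 78.5 = 120.3 kN/m
FS = 120.3 / 88.4 = 1.361

FS = 1.36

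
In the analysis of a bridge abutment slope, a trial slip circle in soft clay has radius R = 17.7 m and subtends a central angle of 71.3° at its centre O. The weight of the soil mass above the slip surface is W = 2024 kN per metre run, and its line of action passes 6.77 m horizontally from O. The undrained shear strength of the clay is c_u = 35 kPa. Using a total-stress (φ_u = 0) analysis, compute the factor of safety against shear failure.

FS = 1.00

Taking moments about the centre O, the resisting moment is provided by the undrained shear strength acting along the arc:
Arc length L_a = R·θ = 17.7·(71.3°·π/180) = 17.7·1.2444 = 22.03 m
M_R = c_u·L_a·R = 35·22.03·17.7 = 13645.2 kN·m/m
M_D = W·d = 2024·6.77 = 13702.5 kN·m/m
FS = M_R / M_D = 13645.2 / 13702.5 = 0.996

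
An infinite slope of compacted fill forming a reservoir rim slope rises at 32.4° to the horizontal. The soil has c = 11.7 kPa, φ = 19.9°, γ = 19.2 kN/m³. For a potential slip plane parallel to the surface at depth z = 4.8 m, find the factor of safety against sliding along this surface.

FS = 0.85

For an infinite slope with a slip plane parallel to the surface (no pore pressure): FS = [c + γz cos²β tanφ] / [γz sinβ cosβ].
γz = 19.2·4.8 = 92.16 kN/m²
Numerator = 11.7 + 92.16·cos²32.4°·tan19.9° = 11.7 + 92.16·0.7129·0.3620 = 35.483 kPa
Denominator = 92.16·sin32.4°·cos32.4° = 92.16·0.5358·0.8443 = 41.694 kPa
FS = 35.483 / 41.694 = 0.851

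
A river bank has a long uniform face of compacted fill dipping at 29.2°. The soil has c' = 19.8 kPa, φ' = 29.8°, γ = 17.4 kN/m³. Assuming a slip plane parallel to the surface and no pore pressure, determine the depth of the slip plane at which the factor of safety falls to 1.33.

Setting FS = 1.33 in FS = [c' + γz cos²β tanφ'] / [γz sinβ cosβ] and solving for z:
z = c' / [γ cosβ (FS·sinβ − cosβ·tanφ')]
  = 19.8 / [17.4·cos29.2°·(1.33·sin29.2° − cos29.2°·tan29.8°)]
  = 19.8 / [17.4·0.8729·(1.33·0.4879 − 0.8729·0.5727)]
  = 19.8 / 2.2620 = 8.753 m

z = 8.75 m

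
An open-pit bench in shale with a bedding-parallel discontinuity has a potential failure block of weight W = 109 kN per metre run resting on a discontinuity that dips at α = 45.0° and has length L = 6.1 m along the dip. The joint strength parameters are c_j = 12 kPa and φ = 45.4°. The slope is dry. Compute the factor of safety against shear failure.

Resolving the block weight along and normal to the plane and applying the Mohr–Coulomb strength on the joint:
N' = W cosα = 109·cos45.0° = 77.1 kN/m
Driving force T = W sinα = 109·sin45.0° = 77.1 kN/m
Resisting force R = c_j·L + N'·tanφ = 12·6.1 + 77.1·tan45.4° = 73.2 + 78.2 = 151.4 kN/m
FS = R / T = 151.4 / 77.1 = 1.964

FS = 1.96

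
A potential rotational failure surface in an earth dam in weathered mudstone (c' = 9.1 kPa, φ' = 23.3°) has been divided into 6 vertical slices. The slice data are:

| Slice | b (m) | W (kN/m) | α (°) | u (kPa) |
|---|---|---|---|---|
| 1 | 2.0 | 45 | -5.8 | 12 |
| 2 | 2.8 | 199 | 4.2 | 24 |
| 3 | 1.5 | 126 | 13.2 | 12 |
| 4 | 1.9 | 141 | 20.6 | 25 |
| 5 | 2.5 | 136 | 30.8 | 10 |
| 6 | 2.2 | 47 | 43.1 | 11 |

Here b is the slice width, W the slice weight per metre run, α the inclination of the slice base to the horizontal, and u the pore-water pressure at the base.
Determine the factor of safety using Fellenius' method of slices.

FS = 1.65

Ordinary method of slices: FS = Σ[c'·Δl_i + (W_i cosα_i − u_i·Δl_i)·tanφ'] / Σ W_i sinα_i, with Δl_i = b_i / cosα_i.
Slice 1: Δl = 2.0/cos(-5.8°) = 2.010 m; N'_1 = 45·cos(-5.8°) − 12·2.010 = 20.6; c'Δl = 18.29; W sinα = -4.5
Slice 2: Δl = 2.8/cos4.2° = 2.808 m; N'_2 = 199·cos4.2° − 24·2.808 = 131.1; c'Δl = 25.55; W sinα = 14.6
Slice 3: Δl = 1.5/cos13.2° = 1.541 m; N'_3 = 126·cos13.2° − 12·1.541 = 104.2; c'Δl = 14.02; W sinα = 28.8
Slice 4: Δl = 1.9/cos20.6° = 2.030 m; N'_4 = 141·cos20.6° − 25·2.030 = 81.2; c'Δl = 18.47; W sinα = 49.6
Slice 5: Δl = 2.5/cos30.8° = 2.910 m; N'_5 = 136·cos30.8° − 10·2.910 = 87.7; c'Δl = 26.49; W sinα = 69.6
Slice 6: Δl = 2.2/cos43.1° = 3.013 m; N'_6 = 47·cos43.1° − 11·3.013 = 1.2; c'Δl = 27.42; W sinα = 32.1
Σc'Δl = 130.2 kN/m; ΣN' = 426.0 kN/m; ΣW sinα = 190.2 kN/m
Resisting = 130.2 + 426.0·tan23.3° = 130.2 + 183.5 = 313.7 kN/m
FS = 313.7 / 190.2 = 1.650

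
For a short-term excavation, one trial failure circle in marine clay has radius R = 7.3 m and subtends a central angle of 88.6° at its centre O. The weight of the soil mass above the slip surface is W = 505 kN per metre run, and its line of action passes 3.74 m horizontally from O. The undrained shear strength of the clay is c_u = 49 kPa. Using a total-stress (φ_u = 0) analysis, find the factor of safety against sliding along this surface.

FS = 2.14

Taking moments about the centre O, the resisting moment is provided by the undrained shear strength acting along the arc:
Arc length L_a = R·θ = 7.3·(88.6°·π/180) = 7.3·1.5464 = 11.29 m
M_R = c_u·L_a·R = 49·11.29·7.3 = 4037.9 kN·m/m
M_D = W·d = 505·3.74 = 1888.7 kN·m/m
FS = M_R / M_D = 4037.9 / 1888.7 = 2.138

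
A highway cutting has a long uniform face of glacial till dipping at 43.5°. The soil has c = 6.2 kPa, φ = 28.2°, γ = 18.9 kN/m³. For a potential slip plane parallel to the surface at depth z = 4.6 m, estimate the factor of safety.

For an infinite slope with a slip plane parallel to the surface (no pore pressure): FS = [c + γz cos²β tanφ] / [γz sinβ cosβ].
γz = 18.9·4.6 = 86.94 kN/m²
Numerator = 6.2 + 86.94·cos²43.5°·tan28.2° = 6.2 + 86.94·0.5262·0.5362 = 30.728 kPa
Denominator = 86.94·sin43.5°·cos43.5° = 86.94·0.6884·0.7254 = 43.410 kPa
FS = 30.728 / 43.410 = 0.708

FS = 0.71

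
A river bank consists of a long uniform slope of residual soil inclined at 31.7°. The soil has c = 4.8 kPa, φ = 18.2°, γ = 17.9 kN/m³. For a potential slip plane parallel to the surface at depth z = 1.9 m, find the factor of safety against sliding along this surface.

For an infinite slope with a slip plane parallel to the surface (no pore pressure): FS = [c + γz cos²β tanφ] / [γz sinβ cosβ].
γz = 17.9·1.9 = 34.01 kN/m²
Numerator = 4.8 + 34.01·cos²31.7°·tan18.2° = 4.8 + 34.01·0.7239·0.3288 = 12.894 kPa
Denominator = 34.01·sin31.7°·cos31.7° = 34.01·0.5255·0.8508 = 15.205 kPa
FS = 12.894 / 15.205 = 0.848

FS = 0.85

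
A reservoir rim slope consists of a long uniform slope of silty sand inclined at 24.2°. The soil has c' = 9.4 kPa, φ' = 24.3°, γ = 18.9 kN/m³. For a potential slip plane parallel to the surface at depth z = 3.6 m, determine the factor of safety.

For an infinite slope with a slip plane parallel to the surface (no pore pressure): FS = [c' + γz cos²β tanφ'] / [γz sinβ cosβ].
γz = 18.9·3.6 = 68.04 kN/m²
Numerator = 9.4 + 68.04·cos²24.2°·tan24.3° = 9.4 + 68.04·0.8320·0.4515 = 34.959 kPa
Denominator = 68.04·sin24.2°·cos24.2° = 68.04·0.4099·0.9121 = 25.440 kPa
FS = 34.959 / 25.440 = 1.374

FS = 1.37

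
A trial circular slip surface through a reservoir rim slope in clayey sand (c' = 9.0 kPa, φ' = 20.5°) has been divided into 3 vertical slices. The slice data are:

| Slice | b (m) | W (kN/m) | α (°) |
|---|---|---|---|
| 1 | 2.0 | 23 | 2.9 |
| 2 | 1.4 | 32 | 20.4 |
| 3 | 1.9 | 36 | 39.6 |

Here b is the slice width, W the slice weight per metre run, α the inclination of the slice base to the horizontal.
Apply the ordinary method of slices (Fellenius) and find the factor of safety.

FS = 2.38

Ordinary method of slices: FS = Σ[c'·Δl_i + (W_i cosα_i)·tanφ'] / Σ W_i sinα_i, with Δl_i = b_i / cosα_i.
Slice 1: Δl = 2.0/cos2.9° = 2.003 m; N'_1 = 23·cos2.9° = 23.0; c'Δl = 18.02; W sinα = 1.2
Slice 2: Δl = 1.4/cos20.4° = 1.494 m; N'_2 = 32·cos20.4° = 30.0; c'Δl = 13.44; W sinα = 11.2
Slice 3: Δl = 1.9/cos39.6° = 2.466 m; N'_3 = 36·cos39.6° = 27.7; c'Δl = 22.19; W sinα = 22.9
Σc'Δl = 53.7 kN/m; ΣN' = 80.7 kN/m; ΣW sinα = 35.3 kN/m
Resisting = 53.7 + 80.7·tan20.5° = 53.7 + 30.2 = 83.8 kN/m
FS = 83.8 / 35.3 = 2.377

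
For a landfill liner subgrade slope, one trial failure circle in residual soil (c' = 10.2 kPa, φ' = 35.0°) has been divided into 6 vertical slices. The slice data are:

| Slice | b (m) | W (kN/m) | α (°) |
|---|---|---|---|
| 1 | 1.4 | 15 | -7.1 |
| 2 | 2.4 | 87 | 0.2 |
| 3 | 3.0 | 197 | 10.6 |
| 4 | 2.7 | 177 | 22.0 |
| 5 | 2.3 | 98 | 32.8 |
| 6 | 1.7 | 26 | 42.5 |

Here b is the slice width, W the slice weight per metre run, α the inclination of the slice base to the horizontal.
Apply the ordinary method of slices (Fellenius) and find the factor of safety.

FS = 3.17

Ordinary method of slices: FS = Σ[c'·Δl_i + (W_i cosα_i)·tanφ'] / Σ W_i sinα_i, with Δl_i = b_i / cosα_i.
Slice 1: Δl = 1.4/cos(-7.1°) = 1.411 m; N'_1 = 15·cos(-7.1°) = 14.9; c'Δl = 14.39; W sinα = -1.9
Slice 2: Δl = 2.4/cos0.2° = 2.400 m; N'_2 = 87·cos0.2° = 87.0; c'Δl = 24.48; W sinα = 0.3
Slice 3: Δl = 3.0/cos10.6° = 3.052 m; N'_3 = 197·cos10.6° = 193.6; c'Δl = 31.13; W sinα = 36.2
Slice 4: Δl = 2.7/cos22.0° = 2.912 m; N'_4 = 177·cos22.0° = 164.1; c'Δl = 29.70; W sinα = 66.3
Slice 5: Δl = 2.3/cos32.8° = 2.736 m; N'_5 = 98·cos32.8° = 82.4; c'Δl = 27.91; W sinα = 53.1
Slice 6: Δl = 1.7/cos42.5° = 2.306 m; N'_6 = 26·cos42.5° = 19.2; c'Δl = 23.52; W sinα = 17.6
Σc'Δl = 151.1 kN/m; ΣN' = 561.2 kN/m; ΣW sinα = 171.6 kN/m
Resisting = 151.1 + 561.2·tan35.0° = 151.1 + 392.9 = 544.1 kN/m
FS = 544.1 / 171.6 = 3.170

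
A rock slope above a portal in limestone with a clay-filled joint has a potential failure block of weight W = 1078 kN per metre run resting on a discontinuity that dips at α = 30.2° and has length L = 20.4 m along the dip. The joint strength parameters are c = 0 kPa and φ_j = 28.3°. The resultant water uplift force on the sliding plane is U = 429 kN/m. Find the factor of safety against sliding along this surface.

Resolving the block weight along and normal to the plane and applying the Mohr–Coulomb strength on the joint:
N' = W cosα − U = 1078·cos30.2° − 429 = 502.7 kN/m
Driving force T = W sinα = 1078·sin30.2° = 542.3 kN/m
Resisting force R = c·L + N'·tanφ_j = 0·20.4 + 502.7·tan28.3° = 0.0 + 270.7 = 270.7 kN/m
FS = R / T = 270.7 / 542.3 = 0.499

FS = 0.50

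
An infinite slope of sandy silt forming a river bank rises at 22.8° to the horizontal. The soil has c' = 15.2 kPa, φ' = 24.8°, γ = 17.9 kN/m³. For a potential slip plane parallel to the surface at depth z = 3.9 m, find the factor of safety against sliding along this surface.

For an infinite slope with a slip plane parallel to the surface (no pore pressure): FS = [c' + γz cos²β tanφ'] / [γz sinβ cosβ].
γz = 17.9·3.9 = 69.81 kN/m²
Numerator = 15.2 + 69.81·cos²22.8°·tan24.8° = 15.2 + 69.81·0.8498·0.4621 = 42.613 kPa
Denominator = 69.81·sin22.8°·cos22.8° = 69.81·0.3875·0.9219 = 24.939 kPa
FS = 42.613 / 24.939 = 1.709

FS = 1.71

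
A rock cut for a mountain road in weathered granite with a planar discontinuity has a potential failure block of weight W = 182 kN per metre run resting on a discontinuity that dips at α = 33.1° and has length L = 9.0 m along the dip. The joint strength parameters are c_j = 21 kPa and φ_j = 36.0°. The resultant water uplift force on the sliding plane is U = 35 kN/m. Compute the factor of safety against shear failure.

Resolving the block weight along and normal to the plane and applying the Mohr–Coulomb strength on the joint:
N' = W cosα − U = 182·cos33.1° − 35 = 117.5 kN/m
Driving force T = W sinα = 182·sin33.1° = 99.4 kN/m
Resisting force R = c_j·L + N'·tanφ_j = 21·9.0 + 117.5·tan36.0° = 189.0 + 85.3 = 274.3 kN/m
FS = R / T = 274.3 / 99.4 = 2.760

FS = 2.76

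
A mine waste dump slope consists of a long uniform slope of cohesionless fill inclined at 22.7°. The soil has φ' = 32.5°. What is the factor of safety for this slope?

For a dry cohesionless infinite slope the factor of safety is FS = tanφ' / tanβ.
FS = tan32.5° / tan22.7° = 0.6371 / 0.4183 = 1.523

FS = 1.52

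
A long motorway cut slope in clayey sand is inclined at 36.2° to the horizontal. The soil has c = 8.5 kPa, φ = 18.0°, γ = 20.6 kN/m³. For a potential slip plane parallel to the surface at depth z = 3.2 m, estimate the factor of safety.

FS = 0.71

For an infinite slope with a slip plane parallel to the surface (no pore pressure): FS = [c + γz cos²β tanφ] / [γz sinβ cosβ].
γz = 20.6·3.2 = 65.92 kN/m²
Numerator = 8.5 + 65.92·cos²36.2°·tan18.0° = 8.5 + 65.92·0.6512·0.3249 = 22.448 kPa
Denominator = 65.92·sin36.2°·cos36.2° = 65.92·0.5906·0.8070 = 31.417 kPa
FS = 22.448 / 31.417 = 0.714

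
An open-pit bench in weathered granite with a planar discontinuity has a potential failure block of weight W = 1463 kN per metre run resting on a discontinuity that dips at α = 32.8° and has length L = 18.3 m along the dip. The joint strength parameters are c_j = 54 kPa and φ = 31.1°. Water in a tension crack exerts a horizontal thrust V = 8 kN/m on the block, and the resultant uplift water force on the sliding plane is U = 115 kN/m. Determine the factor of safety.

Resolving the block weight along and normal to the plane and applying the Mohr–Coulomb strength on the joint:
N' = W cosα − U − V sinα = 1463·cos32.8° − 115 − 8·sin32.8° = 1110.4 kN/m
Driving force T = W sinα + V cosα = 1463·sin32.8° + 8·cos32.8° = 799.2 kN/m
Resisting force R = c_j·L + N'·tanφ = 54·18.3 + 1110.4·tan31.1° = 988.2 + 669.8 = 1658.0 kN/m
FS = R / T = 1658.0 / 799.2 = 2.075

FS = 2.07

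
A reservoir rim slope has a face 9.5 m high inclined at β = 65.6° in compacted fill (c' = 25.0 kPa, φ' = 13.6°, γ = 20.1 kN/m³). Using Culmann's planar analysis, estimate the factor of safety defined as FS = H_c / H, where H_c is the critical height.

H_c = (4c'/γ) · sinβ cosφ' / [1 − cos(β − φ')]
    = (4·25.0/20.1) · sin65.6°·cos13.6° / [1 − cos52.0°]
    = 4.975 · 0.8851 / 0.3843 = 11.46 m
FS = H_c / H = 11.46 / 9.5 = 1.206

FS = 1.21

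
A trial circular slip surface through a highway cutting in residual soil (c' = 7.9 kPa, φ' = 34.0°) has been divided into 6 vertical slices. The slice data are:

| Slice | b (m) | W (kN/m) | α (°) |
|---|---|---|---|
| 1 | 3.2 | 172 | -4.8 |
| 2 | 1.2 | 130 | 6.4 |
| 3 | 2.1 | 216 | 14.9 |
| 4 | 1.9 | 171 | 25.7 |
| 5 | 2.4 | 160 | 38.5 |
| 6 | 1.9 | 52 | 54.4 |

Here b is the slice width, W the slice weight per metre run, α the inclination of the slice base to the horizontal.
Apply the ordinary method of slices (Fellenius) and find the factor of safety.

Ordinary method of slices: FS = Σ[c'·Δl_i + (W_i cosα_i)·tanφ'] / Σ W_i sinα_i, with Δl_i = b_i / cosα_i.
Slice 1: Δl = 3.2/cos(-4.8°) = 3.211 m; N'_1 = 172·cos(-4.8°) = 171.4; c'Δl = 25.37; W sinα = -14.4
Slice 2: Δl = 1.2/cos6.4° = 1.208 m; N'_2 = 130·cos6.4° = 129.2; c'Δl = 9.54; W sinα = 14.5
Slice 3: Δl = 2.1/cos14.9° = 2.173 m; N'_3 = 216·cos14.9° = 208.7; c'Δl = 17.17; W sinα = 55.5
Slice 4: Δl = 1.9/cos25.7° = 2.109 m; N'_4 = 171·cos25.7° = 154.1; c'Δl = 16.66; W sinα = 74.2
Slice 5: Δl = 2.4/cos38.5° = 3.067 m; N'_5 = 160·cos38.5° = 125.2; c'Δl = 24.23; W sinα = 99.6
Slice 6: Δl = 1.9/cos54.4° = 3.264 m; N'_6 = 52·cos54.4° = 30.3; c'Δl = 25.78; W sinα = 42.3
Σc'Δl = 118.7 kN/m; ΣN' = 818.9 kN/m; ΣW sinα = 271.7 kN/m
Resisting = 118.7 + 818.9·tan34.0° = 118.7 + 552.4 = 671.1 kN/m
FS = 671.1 / 271.7 = 2.470

FS = 2.47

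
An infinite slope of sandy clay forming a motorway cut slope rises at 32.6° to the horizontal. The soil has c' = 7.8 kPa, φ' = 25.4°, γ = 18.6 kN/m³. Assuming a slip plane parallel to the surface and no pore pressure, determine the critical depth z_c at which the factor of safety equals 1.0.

z_c = 3.59 m

Setting FS = 1.00 in FS = [c' + γz cos²β tanφ'] / [γz sinβ cosβ] and solving for z:
z = c' / [γ cosβ (FS·sinβ − cosβ·tanφ')]
  = 7.8 / [18.6·cos32.6°·(1.00·sin32.6° − cos32.6°·tan25.4°)]
  = 7.8 / [18.6·0.8425·(1.00·0.5388 − 0.8425·0.4748)]
  = 7.8 / 2.1741 = 3.588 m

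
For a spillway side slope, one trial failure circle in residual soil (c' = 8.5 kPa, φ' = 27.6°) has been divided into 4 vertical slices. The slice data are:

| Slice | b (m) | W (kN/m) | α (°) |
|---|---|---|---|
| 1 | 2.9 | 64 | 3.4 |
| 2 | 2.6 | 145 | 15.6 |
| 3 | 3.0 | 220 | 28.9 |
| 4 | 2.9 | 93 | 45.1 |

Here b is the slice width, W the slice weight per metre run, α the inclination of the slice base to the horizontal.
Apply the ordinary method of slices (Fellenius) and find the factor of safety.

Ordinary method of slices: FS = Σ[c'·Δl_i + (W_i cosα_i)·tanφ'] / Σ W_i sinα_i, with Δl_i = b_i / cosα_i.
Slice 1: Δl = 2.9/cos3.4° = 2.905 m; N'_1 = 64·cos3.4° = 63.9; c'Δl = 24.69; W sinα = 3.8
Slice 2: Δl = 2.6/cos15.6° = 2.699 m; N'_2 = 145·cos15.6° = 139.7; c'Δl = 22.95; W sinα = 39.0
Slice 3: Δl = 3.0/cos28.9° = 3.427 m; N'_3 = 220·cos28.9° = 192.6; c'Δl = 29.13; W sinα = 106.3
Slice 4: Δl = 2.9/cos45.1° = 4.108 m; N'_4 = 93·cos45.1° = 65.6; c'Δl = 34.92; W sinα = 65.9
Σc'Δl = 111.7 kN/m; ΣN' = 461.8 kN/m; ΣW sinα = 215.0 kN/m
Resisting = 111.7 + 461.8·tan27.6° = 111.7 + 241.4 = 353.1 kN/m
FS = 353.1 / 215.0 = 1.642

FS = 1.64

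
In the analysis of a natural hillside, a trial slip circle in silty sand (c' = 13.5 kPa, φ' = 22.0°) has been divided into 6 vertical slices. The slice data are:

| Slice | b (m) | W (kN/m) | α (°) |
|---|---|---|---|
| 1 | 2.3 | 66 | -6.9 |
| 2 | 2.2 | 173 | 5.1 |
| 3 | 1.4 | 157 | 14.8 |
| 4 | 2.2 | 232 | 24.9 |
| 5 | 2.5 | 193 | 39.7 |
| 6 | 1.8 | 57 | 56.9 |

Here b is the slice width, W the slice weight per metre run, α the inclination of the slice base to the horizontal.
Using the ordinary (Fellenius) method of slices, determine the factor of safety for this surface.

FS = 1.63

Ordinary method of slices: FS = Σ[c'·Δl_i + (W_i cosα_i)·tanφ'] / Σ W_i sinα_i, with Δl_i = b_i / cosα_i.
Slice 1: Δl = 2.3/cos(-6.9°) = 2.317 m; N'_1 = 66·cos(-6.9°) = 65.5; c'Δl = 31.28; W sinα = -7.9
Slice 2: Δl = 2.2/cos5.1° = 2.209 m; N'_2 = 173·cos5.1° = 172.3; c'Δl = 29.82; W sinα = 15.4
Slice 3: Δl = 1.4/cos14.8° = 1.448 m; N'_3 = 157·cos14.8° = 151.8; c'Δl = 19.55; W sinα = 40.1
Slice 4: Δl = 2.2/cos24.9° = 2.425 m; N'_4 = 232·cos24.9° = 210.4; c'Δl = 32.74; W sinα = 97.7
Slice 5: Δl = 2.5/cos39.7° = 3.249 m; N'_5 = 193·cos39.7° = 148.5; c'Δl = 43.87; W sinα = 123.3
Slice 6: Δl = 1.8/cos56.9° = 3.296 m; N'_6 = 57·cos56.9° = 31.1; c'Δl = 44.50; W sinα = 47.7
Σc'Δl = 201.7 kN/m; ΣN' = 779.7 kN/m; ΣW sinα = 316.3 kN/m
Resisting = 201.7 + 779.7·tan22.0° = 201.7 + 315.0 = 516.8 kN/m
FS = 516.8 / 316.3 = 1.634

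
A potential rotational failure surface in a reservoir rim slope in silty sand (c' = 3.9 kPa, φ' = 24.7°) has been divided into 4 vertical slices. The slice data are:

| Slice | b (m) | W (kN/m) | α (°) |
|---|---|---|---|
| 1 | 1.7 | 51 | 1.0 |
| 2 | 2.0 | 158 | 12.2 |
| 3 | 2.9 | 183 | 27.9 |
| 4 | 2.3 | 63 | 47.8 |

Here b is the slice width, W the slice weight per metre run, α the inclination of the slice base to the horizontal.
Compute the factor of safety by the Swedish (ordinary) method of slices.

FS = 1.38

Ordinary method of slices: FS = Σ[c'·Δl_i + (W_i cosα_i)·tanφ'] / Σ W_i sinα_i, with Δl_i = b_i / cosα_i.
Slice 1: Δl = 1.7/cos1.0° = 1.700 m; N'_1 = 51·cos1.0° = 51.0; c'Δl = 6.63; W sinα = 0.9
Slice 2: Δl = 2.0/cos12.2° = 2.046 m; N'_2 = 158·cos12.2° = 154.4; c'Δl = 7.98; W sinα = 33.4
Slice 3: Δl = 2.9/cos27.9° = 3.281 m; N'_3 = 183·cos27.9° = 161.7; c'Δl = 12.80; W sinα = 85.6
Slice 4: Δl = 2.3/cos47.8° = 3.424 m; N'_4 = 63·cos47.8° = 42.3; c'Δl = 13.35; W sinα = 46.7
Σc'Δl = 40.8 kN/m; ΣN' = 409.5 kN/m; ΣW sinα = 166.6 kN/m
Resisting = 40.8 + 409.5·tan24.7° = 40.8 + 188.3 = 229.1 kN/m
FS = 229.1 / 166.6 = 1.375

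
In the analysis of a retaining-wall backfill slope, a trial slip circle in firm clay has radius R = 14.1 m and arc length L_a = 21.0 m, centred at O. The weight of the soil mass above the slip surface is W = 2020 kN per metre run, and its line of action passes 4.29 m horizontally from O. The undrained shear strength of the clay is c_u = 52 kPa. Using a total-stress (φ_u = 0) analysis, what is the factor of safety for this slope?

FS = 1.78

Taking moments about the centre O, the resisting moment is provided by the undrained shear strength acting along the arc:
M_R = c_u·L_a·R = 52·21.00·14.1 = 15397.2 kN·m/m
M_D = W·d = 2020·4.29 = 8665.8 kN·m/m
FS = M_R / M_D = 15397.2 / 8665.8 = 1.777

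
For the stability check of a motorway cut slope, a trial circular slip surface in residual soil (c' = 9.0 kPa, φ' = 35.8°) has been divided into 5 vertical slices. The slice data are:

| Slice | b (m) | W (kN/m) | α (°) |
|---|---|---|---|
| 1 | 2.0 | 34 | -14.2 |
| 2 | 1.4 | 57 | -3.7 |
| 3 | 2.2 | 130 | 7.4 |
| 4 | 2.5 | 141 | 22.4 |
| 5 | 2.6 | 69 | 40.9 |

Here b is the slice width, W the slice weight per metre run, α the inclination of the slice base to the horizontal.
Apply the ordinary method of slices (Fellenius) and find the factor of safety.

Ordinary method of slices: FS = Σ[c'·Δl_i + (W_i cosα_i)·tanφ'] / Σ W_i sinα_i, with Δl_i = b_i / cosα_i.
Slice 1: Δl = 2.0/cos(-14.2°) = 2.063 m; N'_1 = 34·cos(-14.2°) = 33.0; c'Δl = 18.57; W sinα = -8.3
Slice 2: Δl = 1.4/cos(-3.7°) = 1.403 m; N'_2 = 57·cos(-3.7°) = 56.9; c'Δl = 12.63; W sinα = -3.7
Slice 3: Δl = 2.2/cos7.4° = 2.218 m; N'_3 = 130·cos7.4° = 128.9; c'Δl = 19.97; W sinα = 16.7
Slice 4: Δl = 2.5/cos22.4° = 2.704 m; N'_4 = 141·cos22.4° = 130.4; c'Δl = 24.34; W sinα = 53.7
Slice 5: Δl = 2.6/cos40.9° = 3.440 m; N'_5 = 69·cos40.9° = 52.2; c'Δl = 30.96; W sinα = 45.2
Σc'Δl = 106.5 kN/m; ΣN' = 401.3 kN/m; ΣW sinα = 103.6 kN/m
Resisting = 106.5 + 401.3·tan35.8° = 106.5 + 289.4 = 395.9 kN/m
FS = 395.9 / 103.6 = 3.820

FS = 3.82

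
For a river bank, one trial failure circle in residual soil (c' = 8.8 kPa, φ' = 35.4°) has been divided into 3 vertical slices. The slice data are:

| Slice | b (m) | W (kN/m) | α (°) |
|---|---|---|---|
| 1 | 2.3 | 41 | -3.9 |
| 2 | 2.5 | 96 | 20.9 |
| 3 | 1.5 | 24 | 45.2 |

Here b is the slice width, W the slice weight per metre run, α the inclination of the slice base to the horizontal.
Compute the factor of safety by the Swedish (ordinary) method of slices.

Ordinary method of slices: FS = Σ[c'·Δl_i + (W_i cosα_i)·tanφ'] / Σ W_i sinα_i, with Δl_i = b_i / cosα_i.
Slice 1: Δl = 2.3/cos(-3.9°) = 2.305 m; N'_1 = 41·cos(-3.9°) = 40.9; c'Δl = 20.29; W sinα = -2.8
Slice 2: Δl = 2.5/cos20.9° = 2.676 m; N'_2 = 96·cos20.9° = 89.7; c'Δl = 23.55; W sinα = 34.2
Slice 3: Δl = 1.5/cos45.2° = 2.129 m; N'_3 = 24·cos45.2° = 16.9; c'Δl = 18.73; W sinα = 17.0
Σc'Δl = 62.6 kN/m; ΣN' = 147.5 kN/m; ΣW sinα = 48.5 kN/m
Resisting = 62.6 + 147.5·tan35.4° = 62.6 + 104.8 = 167.4 kN/m
FS = 167.4 / 48.5 = 3.452

FS = 3.45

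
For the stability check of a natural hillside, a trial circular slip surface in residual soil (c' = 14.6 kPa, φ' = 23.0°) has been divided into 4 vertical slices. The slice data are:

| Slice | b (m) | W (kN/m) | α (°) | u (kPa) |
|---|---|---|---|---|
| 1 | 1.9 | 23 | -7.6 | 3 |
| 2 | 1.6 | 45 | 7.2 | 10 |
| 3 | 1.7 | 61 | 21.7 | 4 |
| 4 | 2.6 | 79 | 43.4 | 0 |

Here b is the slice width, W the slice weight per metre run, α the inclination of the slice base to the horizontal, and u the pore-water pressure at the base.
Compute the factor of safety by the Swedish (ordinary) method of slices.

Ordinary method of slices: FS = Σ[c'·Δl_i + (W_i cosα_i − u_i·Δl_i)·tanφ'] / Σ W_i sinα_i, with Δl_i = b_i / cosα_i.
Slice 1: Δl = 1.9/cos(-7.6°) = 1.917 m; N'_1 = 23·cos(-7.6°) − 3·1.917 = 17.0; c'Δl = 27.99; W sinα = -3.0
Slice 2: Δl = 1.6/cos7.2° = 1.613 m; N'_2 = 45·cos7.2° − 10·1.613 = 28.5; c'Δl = 23.55; W sinα = 5.6
Slice 3: Δl = 1.7/cos21.7° = 1.830 m; N'_3 = 61·cos21.7° − 4·1.830 = 49.4; c'Δl = 26.71; W sinα = 22.6
Slice 4: Δl = 2.6/cos43.4° = 3.578 m; N'_4 = 79·cos43.4° − 0·3.578 = 57.4; c'Δl = 52.25; W sinα = 54.3
Σc'Δl = 130.5 kN/m; ΣN' = 152.3 kN/m; ΣW sinα = 79.4 kN/m
Resisting = 130.5 + 152.3·tan23.0° = 130.5 + 64.7 = 195.1 kN/m
FS = 195.1 / 79.4 = 2.457

FS = 2.46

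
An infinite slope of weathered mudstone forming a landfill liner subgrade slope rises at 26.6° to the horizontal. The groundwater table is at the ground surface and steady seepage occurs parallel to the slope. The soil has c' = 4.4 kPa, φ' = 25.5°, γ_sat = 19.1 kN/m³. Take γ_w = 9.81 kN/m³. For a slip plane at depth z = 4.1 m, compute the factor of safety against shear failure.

FS = 0.60

With seepage parallel to the slope and the water table at the surface, the effective normal stress on the slip plane uses the buoyant unit weight γ' = γ_sat − γ_w while the driving shear stress uses γ_sat:
FS = [c' + γ' z cos²β tanφ'] / [γ_sat z sinβ cosβ]
γ' = 19.1 − 9.81 = 9.29 kN/m³
Numerator = 4.4 + 9.29·4.1·cos²26.6°·tan25.5° = 4.4 + 9.29·4.1·0.7995·0.4770 = 18.925 kPa
Denominator = 19.1·4.1·sin26.6°·cos26.6° = 19.1·4.1·0.4478·0.8942 = 31.353 kPa
FS = 18.925 / 31.353 = 0.604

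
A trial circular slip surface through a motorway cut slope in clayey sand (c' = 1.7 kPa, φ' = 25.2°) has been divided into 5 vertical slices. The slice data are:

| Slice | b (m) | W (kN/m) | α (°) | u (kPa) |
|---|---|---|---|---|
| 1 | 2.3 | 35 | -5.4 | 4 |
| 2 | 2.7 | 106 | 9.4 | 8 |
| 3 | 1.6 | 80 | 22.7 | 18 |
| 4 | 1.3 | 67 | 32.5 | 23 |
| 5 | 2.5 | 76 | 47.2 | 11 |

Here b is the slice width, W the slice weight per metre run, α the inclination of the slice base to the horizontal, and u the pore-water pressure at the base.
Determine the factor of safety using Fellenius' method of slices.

Ordinary method of slices: FS = Σ[c'·Δl_i + (W_i cosα_i − u_i·Δl_i)·tanφ'] / Σ W_i sinα_i, with Δl_i = b_i / cosα_i.
Slice 1: Δl = 2.3/cos(-5.4°) = 2.310 m; N'_1 = 35·cos(-5.4°) − 4·2.310 = 25.6; c'Δl = 3.93; W sinα = -3.3
Slice 2: Δl = 2.7/cos9.4° = 2.737 m; N'_2 = 106·cos9.4° − 8·2.737 = 82.7; c'Δl = 4.65; W sinα = 17.3
Slice 3: Δl = 1.6/cos22.7° = 1.734 m; N'_3 = 80·cos22.7° − 18·1.734 = 42.6; c'Δl = 2.95; W sinα = 30.9
Slice 4: Δl = 1.3/cos32.5° = 1.541 m; N'_4 = 67·cos32.5° − 23·1.541 = 21.1; c'Δl = 2.62; W sinα = 36.0
Slice 5: Δl = 2.5/cos47.2° = 3.679 m; N'_5 = 76·cos47.2° − 11·3.679 = 11.2; c'Δl = 6.26; W sinα = 55.8
Σc'Δl = 20.4 kN/m; ΣN' = 183.1 kN/m; ΣW sinα = 136.7 kN/m
Resisting = 20.4 + 183.1·tan25.2° = 20.4 + 86.2 = 106.6 kN/m
FS = 106.6 / 136.7 = 0.780

FS = 0.78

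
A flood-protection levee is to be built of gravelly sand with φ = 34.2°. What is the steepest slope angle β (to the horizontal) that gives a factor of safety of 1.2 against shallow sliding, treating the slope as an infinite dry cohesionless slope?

For an infinite dry cohesionless slope FS = tanφ/tanβ, so tanβ = tanφ / FS.
tanβ = tan34.2° / 1.2 = 0.6796 / 1.2 = 0.5663
β = arctan(0.5663) = 29.52°

β = 29.5°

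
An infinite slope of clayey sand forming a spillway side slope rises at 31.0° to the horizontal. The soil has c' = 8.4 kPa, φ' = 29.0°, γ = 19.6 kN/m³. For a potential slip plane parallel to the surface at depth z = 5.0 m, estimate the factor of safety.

For an infinite slope with a slip plane parallel to the surface (no pore pressure): FS = [c' + γz cos²β tanφ'] / [γz sinβ cosβ].
γz = 19.6·5.0 = 98.00 kN/m²
Numerator = 8.4 + 98.00·cos²31.0°·tan29.0° = 8.4 + 98.00·0.7347·0.5543 = 48.313 kPa
Denominator = 98.00·sin31.0°·cos31.0° = 98.00·0.5150·0.8572 = 43.264 kPa
FS = 48.313 / 43.264 = 1.117

FS = 1.12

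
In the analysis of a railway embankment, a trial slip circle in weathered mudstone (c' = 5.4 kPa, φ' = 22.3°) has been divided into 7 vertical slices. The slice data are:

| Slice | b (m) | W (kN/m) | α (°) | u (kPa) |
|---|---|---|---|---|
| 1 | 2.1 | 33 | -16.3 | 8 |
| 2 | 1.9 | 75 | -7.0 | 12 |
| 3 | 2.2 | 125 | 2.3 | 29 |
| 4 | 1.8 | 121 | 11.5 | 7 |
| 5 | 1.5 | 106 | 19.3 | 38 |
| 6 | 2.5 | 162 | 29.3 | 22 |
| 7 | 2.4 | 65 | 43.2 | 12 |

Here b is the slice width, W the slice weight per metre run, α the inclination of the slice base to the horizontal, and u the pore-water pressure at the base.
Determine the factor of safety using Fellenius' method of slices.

Ordinary method of slices: FS = Σ[c'·Δl_i + (W_i cosα_i − u_i·Δl_i)·tanφ'] / Σ W_i sinα_i, with Δl_i = b_i / cosα_i.
Slice 1: Δl = 2.1/cos(-16.3°) = 2.188 m; N'_1 = 33·cos(-16.3°) − 8·2.188 = 14.2; c'Δl = 11.81; W sinα = -9.3
Slice 2: Δl = 1.9/cos(-7.0°) = 1.914 m; N'_2 = 75·cos(-7.0°) − 12·1.914 = 51.5; c'Δl = 10.34; W sinα = -9.1
Slice 3: Δl = 2.2/cos2.3° = 2.202 m; N'_3 = 125·cos2.3° − 29·2.202 = 61.0; c'Δl = 11.89; W sinα = 5.0
Slice 4: Δl = 1.8/cos11.5° = 1.837 m; N'_4 = 121·cos11.5° − 7·1.837 = 105.7; c'Δl = 9.92; W sinα = 24.1
Slice 5: Δl = 1.5/cos19.3° = 1.589 m; N'_5 = 106·cos19.3° − 38·1.589 = 39.6; c'Δl = 8.58; W sinα = 35.0
Slice 6: Δl = 2.5/cos29.3° = 2.867 m; N'_6 = 162·cos29.3° − 22·2.867 = 78.2; c'Δl = 15.48; W sinα = 79.3
Slice 7: Δl = 2.4/cos43.2° = 3.292 m; N'_7 = 65·cos43.2° − 12·3.292 = 7.9; c'Δl = 17.78; W sinα = 44.5
Σc'Δl = 85.8 kN/m; ΣN' = 358.1 kN/m; ΣW sinα = 169.5 kN/m
Resisting = 85.8 + 358.1·tan22.3° = 85.8 + 146.9 = 232.7 kN/m
FS = 232.7 / 169.5 = 1.372

FS = 1.37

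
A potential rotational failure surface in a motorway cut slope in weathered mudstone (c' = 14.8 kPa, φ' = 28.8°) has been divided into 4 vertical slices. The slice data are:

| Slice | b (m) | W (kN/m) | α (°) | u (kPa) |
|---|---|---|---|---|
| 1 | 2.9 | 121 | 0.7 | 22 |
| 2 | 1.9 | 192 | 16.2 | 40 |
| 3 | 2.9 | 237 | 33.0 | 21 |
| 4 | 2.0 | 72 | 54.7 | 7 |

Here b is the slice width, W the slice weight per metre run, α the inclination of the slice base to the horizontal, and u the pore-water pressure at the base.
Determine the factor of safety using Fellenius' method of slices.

Ordinary method of slices: FS = Σ[c'·Δl_i + (W_i cosα_i − u_i·Δl_i)·tanφ'] / Σ W_i sinα_i, with Δl_i = b_i / cosα_i.
Slice 1: Δl = 2.9/cos0.7° = 2.900 m; N'_1 = 121·cos0.7° − 22·2.900 = 57.2; c'Δl = 42.92; W sinα = 1.5
Slice 2: Δl = 1.9/cos16.2° = 1.979 m; N'_2 = 192·cos16.2° − 40·1.979 = 105.2; c'Δl = 29.28; W sinα = 53.6
Slice 3: Δl = 2.9/cos33.0° = 3.458 m; N'_3 = 237·cos33.0° − 21·3.458 = 126.2; c'Δl = 51.18; W sinα = 129.1
Slice 4: Δl = 2.0/cos54.7° = 3.461 m; N'_4 = 72·cos54.7° − 7·3.461 = 17.4; c'Δl = 51.22; W sinα = 58.8
Σc'Δl = 174.6 kN/m; ΣN' = 305.9 kN/m; ΣW sinα = 242.9 kN/m
Resisting = 174.6 + 305.9·tan28.8° = 174.6 + 168.2 = 342.8 kN/m
FS = 342.8 / 242.9 = 1.411

FS = 1.41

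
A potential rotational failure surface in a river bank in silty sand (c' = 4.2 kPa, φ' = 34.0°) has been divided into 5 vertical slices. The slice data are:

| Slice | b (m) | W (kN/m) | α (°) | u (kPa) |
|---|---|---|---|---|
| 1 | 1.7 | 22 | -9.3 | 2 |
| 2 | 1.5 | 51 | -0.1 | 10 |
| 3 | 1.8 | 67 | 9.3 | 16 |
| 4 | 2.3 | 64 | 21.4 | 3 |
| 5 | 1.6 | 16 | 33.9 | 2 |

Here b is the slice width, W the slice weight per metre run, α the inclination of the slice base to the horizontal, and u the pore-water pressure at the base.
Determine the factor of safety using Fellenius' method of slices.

FS = 3.62

Ordinary method of slices: FS = Σ[c'·Δl_i + (W_i cosα_i − u_i·Δl_i)·tanφ'] / Σ W_i sinα_i, with Δl_i = b_i / cosα_i.
Slice 1: Δl = 1.7/cos(-9.3°) = 1.723 m; N'_1 = 22·cos(-9.3°) − 2·1.723 = 18.3; c'Δl = 7.24; W sinα = -3.6
Slice 2: Δl = 1.5/cos(-0.1°) = 1.500 m; N'_2 = 51·cos(-0.1°) − 10·1.500 = 36.0; c'Δl = 6.30; W sinα = -0.1
Slice 3: Δl = 1.8/cos9.3° = 1.824 m; N'_3 = 67·cos9.3° − 16·1.824 = 36.9; c'Δl = 7.66; W sinα = 10.8
Slice 4: Δl = 2.3/cos21.4° = 2.470 m; N'_4 = 64·cos21.4° − 3·2.470 = 52.2; c'Δl = 10.38; W sinα = 23.4
Slice 5: Δl = 1.6/cos33.9° = 1.928 m; N'_5 = 16·cos33.9° − 2·1.928 = 9.4; c'Δl = 8.10; W sinα = 8.9
Σc'Δl = 39.7 kN/m; ΣN' = 152.8 kN/m; ΣW sinα = 39.5 kN/m
Resisting = 39.7 + 152.8·tan34.0° = 39.7 + 103.1 = 142.7 kN/m
FS = 142.7 / 39.5 = 3.617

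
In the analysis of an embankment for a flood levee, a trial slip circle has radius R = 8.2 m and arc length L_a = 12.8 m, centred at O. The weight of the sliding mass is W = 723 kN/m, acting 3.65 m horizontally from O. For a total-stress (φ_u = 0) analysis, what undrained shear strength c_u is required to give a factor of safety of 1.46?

c_u = 36.7 kPa

FS = c_u·L_a·R / (W·d), so c_u = FS·W·d / (L_a·R).
c_u = 1.46·723·3.65 / (12.80·8.2) = 3852.9 / 104.96 = 36.71 kPa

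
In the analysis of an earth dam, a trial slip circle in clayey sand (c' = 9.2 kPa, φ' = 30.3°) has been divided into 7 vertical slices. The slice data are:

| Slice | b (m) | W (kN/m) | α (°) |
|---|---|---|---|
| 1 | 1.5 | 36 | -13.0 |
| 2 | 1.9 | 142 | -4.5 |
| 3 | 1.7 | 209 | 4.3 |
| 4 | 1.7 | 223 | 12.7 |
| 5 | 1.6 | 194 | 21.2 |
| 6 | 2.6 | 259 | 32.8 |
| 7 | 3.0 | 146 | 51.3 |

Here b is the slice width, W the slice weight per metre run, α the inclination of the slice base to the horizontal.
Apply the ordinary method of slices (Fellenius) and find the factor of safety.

Ordinary method of slices: FS = Σ[c'·Δl_i + (W_i cosα_i)·tanφ'] / Σ W_i sinα_i, with Δl_i = b_i / cosα_i.
Slice 1: Δl = 1.5/cos(-13.0°) = 1.539 m; N'_1 = 36·cos(-13.0°) = 35.1; c'Δl = 14.16; W sinα = -8.1
Slice 2: Δl = 1.9/cos(-4.5°) = 1.906 m; N'_2 = 142·cos(-4.5°) = 141.6; c'Δl = 17.53; W sinα = -11.1
Slice 3: Δl = 1.7/cos4.3° = 1.705 m; N'_3 = 209·cos4.3° = 208.4; c'Δl = 15.68; W sinα = 15.7
Slice 4: Δl = 1.7/cos12.7° = 1.743 m; N'_4 = 223·cos12.7° = 217.5; c'Δl = 16.03; W sinα = 49.0
Slice 5: Δl = 1.6/cos21.2° = 1.716 m; N'_5 = 194·cos21.2° = 180.9; c'Δl = 15.79; W sinα = 70.2
Slice 6: Δl = 2.6/cos32.8° = 3.093 m; N'_6 = 259·cos32.8° = 217.7; c'Δl = 28.46; W sinα = 140.3
Slice 7: Δl = 3.0/cos51.3° = 4.798 m; N'_7 = 146·cos51.3° = 91.3; c'Δl = 44.14; W sinα = 113.9
Σc'Δl = 151.8 kN/m; ΣN' = 1092.5 kN/m; ΣW sinα = 369.9 kN/m
Resisting = 151.8 + 1092.5·tan30.3° = 151.8 + 638.4 = 790.2 kN/m
FS = 790.2 / 369.9 = 2.136

FS = 2.14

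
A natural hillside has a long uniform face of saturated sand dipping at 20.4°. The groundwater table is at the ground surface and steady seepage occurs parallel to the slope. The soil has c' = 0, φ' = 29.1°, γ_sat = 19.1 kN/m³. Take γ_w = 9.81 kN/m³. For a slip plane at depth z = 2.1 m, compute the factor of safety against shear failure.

With seepage parallel to the slope and the water table at the surface, the effective normal stress on the slip plane uses the buoyant unit weight γ' = γ_sat − γ_w while the driving shear stress uses γ_sat:
FS = [c' + γ' z cos²β tanφ'] / [γ_sat z sinβ cosβ]
(For c' = 0 this reduces to FS = (γ'/γ_sat)·tanφ'/tanβ.)
γ' = 19.1 − 9.81 = 9.29 kN/m³
Numerator = 0.0 + 9.29·2.1·cos²20.4°·tan29.1° = 0.0 + 9.29·2.1·0.8785·0.5566 = 9.539 kPa
Denominator = 19.1·2.1·sin20.4°·cos20.4° = 19.1·2.1·0.3486·0.9373 = 13.104 kPa
FS = 9.539 / 13.104 = 0.728

FS = 0.73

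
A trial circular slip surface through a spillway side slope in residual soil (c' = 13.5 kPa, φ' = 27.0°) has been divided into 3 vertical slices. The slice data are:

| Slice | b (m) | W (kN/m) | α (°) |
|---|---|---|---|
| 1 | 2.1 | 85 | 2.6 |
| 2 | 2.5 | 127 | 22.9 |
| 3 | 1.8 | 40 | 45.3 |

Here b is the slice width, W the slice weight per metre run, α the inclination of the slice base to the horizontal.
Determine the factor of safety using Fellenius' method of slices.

Ordinary method of slices: FS = Σ[c'·Δl_i + (W_i cosα_i)·tanφ'] / Σ W_i sinα_i, with Δl_i = b_i / cosα_i.
Slice 1: Δl = 2.1/cos2.6° = 2.102 m; N'_1 = 85·cos2.6° = 84.9; c'Δl = 28.38; W sinα = 3.9
Slice 2: Δl = 2.5/cos22.9° = 2.714 m; N'_2 = 127·cos22.9° = 117.0; c'Δl = 36.64; W sinα = 49.4
Slice 3: Δl = 1.8/cos45.3° = 2.559 m; N'_3 = 40·cos45.3° = 28.1; c'Δl = 34.55; W sinα = 28.4
Σc'Δl = 99.6 kN/m; ΣN' = 230.0 kN/m; ΣW sinα = 81.7 kN/m
Resisting = 99.6 + 230.0·tan27.0° = 99.6 + 117.2 = 216.8 kN/m
FS = 216.8 / 81.7 = 2.653

FS = 2.65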